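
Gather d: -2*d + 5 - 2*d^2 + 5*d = -2*d^2 + 3*d + 5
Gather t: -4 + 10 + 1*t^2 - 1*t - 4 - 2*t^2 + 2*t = -t^2 + t + 2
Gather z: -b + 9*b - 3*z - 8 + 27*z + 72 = 8*b + 24*z + 64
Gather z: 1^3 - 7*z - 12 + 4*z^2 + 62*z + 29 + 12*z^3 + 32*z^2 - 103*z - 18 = 12*z^3 + 36*z^2 - 48*z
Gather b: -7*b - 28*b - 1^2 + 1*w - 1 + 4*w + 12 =-35*b + 5*w + 10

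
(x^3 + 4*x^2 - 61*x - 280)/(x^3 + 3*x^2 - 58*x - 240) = (x + 7)/(x + 6)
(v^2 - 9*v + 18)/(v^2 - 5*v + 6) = (v - 6)/(v - 2)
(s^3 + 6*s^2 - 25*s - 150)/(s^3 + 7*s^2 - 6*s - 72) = (s^2 - 25)/(s^2 + s - 12)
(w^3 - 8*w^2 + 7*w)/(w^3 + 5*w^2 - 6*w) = (w - 7)/(w + 6)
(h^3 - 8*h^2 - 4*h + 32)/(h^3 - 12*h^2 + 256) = (h^2 - 4)/(h^2 - 4*h - 32)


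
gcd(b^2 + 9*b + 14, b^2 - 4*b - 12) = b + 2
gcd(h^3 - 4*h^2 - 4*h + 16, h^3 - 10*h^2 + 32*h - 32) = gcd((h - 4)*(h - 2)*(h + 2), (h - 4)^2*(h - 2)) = h^2 - 6*h + 8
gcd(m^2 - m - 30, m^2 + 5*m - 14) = 1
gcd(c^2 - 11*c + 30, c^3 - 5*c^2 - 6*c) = c - 6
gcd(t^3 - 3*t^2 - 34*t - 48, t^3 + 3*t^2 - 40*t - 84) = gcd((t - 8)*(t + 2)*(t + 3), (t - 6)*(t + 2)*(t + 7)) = t + 2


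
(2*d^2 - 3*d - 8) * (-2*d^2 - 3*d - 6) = -4*d^4 + 13*d^2 + 42*d + 48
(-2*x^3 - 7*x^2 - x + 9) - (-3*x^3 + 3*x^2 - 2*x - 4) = x^3 - 10*x^2 + x + 13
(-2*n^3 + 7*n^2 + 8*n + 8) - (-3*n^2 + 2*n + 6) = -2*n^3 + 10*n^2 + 6*n + 2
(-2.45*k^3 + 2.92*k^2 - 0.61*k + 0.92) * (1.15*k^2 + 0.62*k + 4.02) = -2.8175*k^5 + 1.839*k^4 - 8.7401*k^3 + 12.4182*k^2 - 1.8818*k + 3.6984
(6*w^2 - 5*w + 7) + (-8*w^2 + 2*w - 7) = -2*w^2 - 3*w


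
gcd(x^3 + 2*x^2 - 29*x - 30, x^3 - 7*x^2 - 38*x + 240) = x^2 + x - 30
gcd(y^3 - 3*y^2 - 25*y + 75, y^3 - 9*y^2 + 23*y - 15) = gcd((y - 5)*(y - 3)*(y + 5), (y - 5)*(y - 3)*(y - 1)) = y^2 - 8*y + 15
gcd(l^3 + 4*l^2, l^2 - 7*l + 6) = 1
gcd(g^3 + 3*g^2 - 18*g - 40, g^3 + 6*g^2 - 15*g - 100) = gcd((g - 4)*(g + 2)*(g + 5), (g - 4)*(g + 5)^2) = g^2 + g - 20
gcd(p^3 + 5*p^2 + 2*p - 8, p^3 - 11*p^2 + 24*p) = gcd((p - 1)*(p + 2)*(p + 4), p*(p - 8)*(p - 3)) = 1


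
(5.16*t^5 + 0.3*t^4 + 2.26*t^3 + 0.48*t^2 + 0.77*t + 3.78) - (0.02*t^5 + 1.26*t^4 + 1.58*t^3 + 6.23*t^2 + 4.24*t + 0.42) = 5.14*t^5 - 0.96*t^4 + 0.68*t^3 - 5.75*t^2 - 3.47*t + 3.36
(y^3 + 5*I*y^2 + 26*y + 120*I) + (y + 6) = y^3 + 5*I*y^2 + 27*y + 6 + 120*I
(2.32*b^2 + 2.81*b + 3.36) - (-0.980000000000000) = 2.32*b^2 + 2.81*b + 4.34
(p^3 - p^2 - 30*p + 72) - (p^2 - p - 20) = p^3 - 2*p^2 - 29*p + 92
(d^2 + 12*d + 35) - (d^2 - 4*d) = 16*d + 35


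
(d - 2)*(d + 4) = d^2 + 2*d - 8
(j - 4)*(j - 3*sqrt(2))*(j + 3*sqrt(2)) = j^3 - 4*j^2 - 18*j + 72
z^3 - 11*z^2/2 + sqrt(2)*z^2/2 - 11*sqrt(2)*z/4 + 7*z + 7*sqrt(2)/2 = (z - 7/2)*(z - 2)*(z + sqrt(2)/2)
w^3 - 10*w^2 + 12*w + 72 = (w - 6)^2*(w + 2)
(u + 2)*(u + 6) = u^2 + 8*u + 12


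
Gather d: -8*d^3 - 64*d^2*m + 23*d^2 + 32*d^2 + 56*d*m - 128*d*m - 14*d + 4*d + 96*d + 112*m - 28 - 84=-8*d^3 + d^2*(55 - 64*m) + d*(86 - 72*m) + 112*m - 112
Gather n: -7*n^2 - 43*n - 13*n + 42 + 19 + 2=-7*n^2 - 56*n + 63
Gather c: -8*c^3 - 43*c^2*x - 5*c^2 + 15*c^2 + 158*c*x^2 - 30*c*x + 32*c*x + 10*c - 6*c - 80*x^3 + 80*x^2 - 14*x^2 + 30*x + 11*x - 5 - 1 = -8*c^3 + c^2*(10 - 43*x) + c*(158*x^2 + 2*x + 4) - 80*x^3 + 66*x^2 + 41*x - 6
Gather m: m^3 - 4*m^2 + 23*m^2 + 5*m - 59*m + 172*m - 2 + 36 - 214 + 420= m^3 + 19*m^2 + 118*m + 240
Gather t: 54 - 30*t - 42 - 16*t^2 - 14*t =-16*t^2 - 44*t + 12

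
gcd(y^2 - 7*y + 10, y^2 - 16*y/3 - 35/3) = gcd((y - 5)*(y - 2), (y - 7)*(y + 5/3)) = 1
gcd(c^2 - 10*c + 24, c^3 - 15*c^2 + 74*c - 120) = c^2 - 10*c + 24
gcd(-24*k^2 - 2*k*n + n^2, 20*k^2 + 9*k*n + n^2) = 4*k + n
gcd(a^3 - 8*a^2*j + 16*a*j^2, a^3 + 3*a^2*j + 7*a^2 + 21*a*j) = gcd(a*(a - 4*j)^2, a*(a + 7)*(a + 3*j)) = a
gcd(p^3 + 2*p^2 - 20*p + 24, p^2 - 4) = p - 2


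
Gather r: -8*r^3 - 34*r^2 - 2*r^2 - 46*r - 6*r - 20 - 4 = -8*r^3 - 36*r^2 - 52*r - 24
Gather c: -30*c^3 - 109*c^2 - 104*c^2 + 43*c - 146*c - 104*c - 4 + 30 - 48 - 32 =-30*c^3 - 213*c^2 - 207*c - 54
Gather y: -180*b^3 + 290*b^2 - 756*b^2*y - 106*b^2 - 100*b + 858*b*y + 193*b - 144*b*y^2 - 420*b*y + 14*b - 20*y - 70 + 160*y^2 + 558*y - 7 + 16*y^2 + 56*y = -180*b^3 + 184*b^2 + 107*b + y^2*(176 - 144*b) + y*(-756*b^2 + 438*b + 594) - 77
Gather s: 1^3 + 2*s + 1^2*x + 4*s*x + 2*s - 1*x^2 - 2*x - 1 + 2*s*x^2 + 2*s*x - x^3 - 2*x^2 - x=s*(2*x^2 + 6*x + 4) - x^3 - 3*x^2 - 2*x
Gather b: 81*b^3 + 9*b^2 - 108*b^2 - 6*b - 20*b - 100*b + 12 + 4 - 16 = 81*b^3 - 99*b^2 - 126*b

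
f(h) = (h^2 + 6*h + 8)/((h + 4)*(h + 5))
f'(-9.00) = 0.19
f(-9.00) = 1.75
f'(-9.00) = 0.19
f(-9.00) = 1.75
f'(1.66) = 0.07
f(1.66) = 0.55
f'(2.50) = 0.05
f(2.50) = 0.60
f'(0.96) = 0.08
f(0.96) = 0.50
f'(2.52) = 0.05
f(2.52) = 0.60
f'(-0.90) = 0.18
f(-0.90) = 0.27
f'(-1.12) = 0.20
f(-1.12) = 0.23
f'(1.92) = 0.06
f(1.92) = 0.57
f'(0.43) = 0.10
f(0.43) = 0.45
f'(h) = (2*h + 6)/((h + 4)*(h + 5)) - (h^2 + 6*h + 8)/((h + 4)*(h + 5)^2) - (h^2 + 6*h + 8)/((h + 4)^2*(h + 5)) = 3/(h^2 + 10*h + 25)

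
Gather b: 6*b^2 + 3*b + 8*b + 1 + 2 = 6*b^2 + 11*b + 3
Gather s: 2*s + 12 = 2*s + 12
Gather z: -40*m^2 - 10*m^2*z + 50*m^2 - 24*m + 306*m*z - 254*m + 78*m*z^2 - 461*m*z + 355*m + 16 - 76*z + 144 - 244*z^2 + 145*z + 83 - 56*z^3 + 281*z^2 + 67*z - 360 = 10*m^2 + 77*m - 56*z^3 + z^2*(78*m + 37) + z*(-10*m^2 - 155*m + 136) - 117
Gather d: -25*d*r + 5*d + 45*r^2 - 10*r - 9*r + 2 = d*(5 - 25*r) + 45*r^2 - 19*r + 2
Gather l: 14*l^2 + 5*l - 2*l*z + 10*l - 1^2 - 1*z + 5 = 14*l^2 + l*(15 - 2*z) - z + 4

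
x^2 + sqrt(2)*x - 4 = (x - sqrt(2))*(x + 2*sqrt(2))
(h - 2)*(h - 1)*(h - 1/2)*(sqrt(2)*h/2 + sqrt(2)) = sqrt(2)*h^4/2 - 3*sqrt(2)*h^3/4 - 7*sqrt(2)*h^2/4 + 3*sqrt(2)*h - sqrt(2)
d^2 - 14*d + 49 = (d - 7)^2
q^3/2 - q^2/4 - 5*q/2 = q*(q/2 + 1)*(q - 5/2)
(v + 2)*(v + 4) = v^2 + 6*v + 8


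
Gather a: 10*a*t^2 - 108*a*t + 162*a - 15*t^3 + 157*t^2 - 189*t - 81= a*(10*t^2 - 108*t + 162) - 15*t^3 + 157*t^2 - 189*t - 81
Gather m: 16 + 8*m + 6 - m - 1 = 7*m + 21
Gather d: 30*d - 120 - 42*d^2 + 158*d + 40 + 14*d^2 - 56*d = -28*d^2 + 132*d - 80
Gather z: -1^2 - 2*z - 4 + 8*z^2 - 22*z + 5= 8*z^2 - 24*z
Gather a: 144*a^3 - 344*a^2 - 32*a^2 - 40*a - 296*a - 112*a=144*a^3 - 376*a^2 - 448*a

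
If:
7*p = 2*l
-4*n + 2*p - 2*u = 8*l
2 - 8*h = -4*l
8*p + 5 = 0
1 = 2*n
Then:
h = -27/32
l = -35/16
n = 1/2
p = -5/8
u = 57/8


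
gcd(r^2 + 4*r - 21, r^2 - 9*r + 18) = r - 3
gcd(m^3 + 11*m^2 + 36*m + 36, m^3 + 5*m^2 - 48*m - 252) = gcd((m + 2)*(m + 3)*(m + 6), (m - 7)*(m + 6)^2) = m + 6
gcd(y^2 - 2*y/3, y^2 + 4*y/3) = y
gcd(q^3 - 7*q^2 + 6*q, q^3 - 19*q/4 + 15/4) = q - 1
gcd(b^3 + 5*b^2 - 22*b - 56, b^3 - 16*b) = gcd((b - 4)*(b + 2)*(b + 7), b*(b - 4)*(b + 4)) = b - 4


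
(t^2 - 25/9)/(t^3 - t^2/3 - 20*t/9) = (3*t + 5)/(t*(3*t + 4))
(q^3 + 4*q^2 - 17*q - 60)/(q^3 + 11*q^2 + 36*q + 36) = (q^2 + q - 20)/(q^2 + 8*q + 12)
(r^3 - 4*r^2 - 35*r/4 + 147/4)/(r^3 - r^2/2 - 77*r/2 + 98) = (2*r^2 - r - 21)/(2*(r^2 + 3*r - 28))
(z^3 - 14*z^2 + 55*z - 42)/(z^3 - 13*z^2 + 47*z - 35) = (z - 6)/(z - 5)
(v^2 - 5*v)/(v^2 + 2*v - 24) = v*(v - 5)/(v^2 + 2*v - 24)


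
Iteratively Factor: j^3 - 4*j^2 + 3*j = (j)*(j^2 - 4*j + 3) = j*(j - 1)*(j - 3)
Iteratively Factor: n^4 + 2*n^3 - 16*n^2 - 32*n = (n + 4)*(n^3 - 2*n^2 - 8*n) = (n + 2)*(n + 4)*(n^2 - 4*n) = (n - 4)*(n + 2)*(n + 4)*(n)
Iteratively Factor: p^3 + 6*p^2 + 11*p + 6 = (p + 3)*(p^2 + 3*p + 2) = (p + 1)*(p + 3)*(p + 2)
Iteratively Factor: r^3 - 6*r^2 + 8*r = (r)*(r^2 - 6*r + 8) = r*(r - 2)*(r - 4)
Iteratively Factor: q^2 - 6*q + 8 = (q - 4)*(q - 2)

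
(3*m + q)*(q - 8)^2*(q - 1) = 3*m*q^3 - 51*m*q^2 + 240*m*q - 192*m + q^4 - 17*q^3 + 80*q^2 - 64*q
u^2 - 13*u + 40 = (u - 8)*(u - 5)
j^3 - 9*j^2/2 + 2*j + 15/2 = (j - 3)*(j - 5/2)*(j + 1)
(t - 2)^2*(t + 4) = t^3 - 12*t + 16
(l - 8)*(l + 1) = l^2 - 7*l - 8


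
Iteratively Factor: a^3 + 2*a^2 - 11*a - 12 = (a + 4)*(a^2 - 2*a - 3) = (a + 1)*(a + 4)*(a - 3)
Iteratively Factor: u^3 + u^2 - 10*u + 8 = (u - 1)*(u^2 + 2*u - 8) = (u - 1)*(u + 4)*(u - 2)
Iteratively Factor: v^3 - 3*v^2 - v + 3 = (v + 1)*(v^2 - 4*v + 3) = (v - 3)*(v + 1)*(v - 1)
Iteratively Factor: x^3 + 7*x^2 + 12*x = (x + 4)*(x^2 + 3*x) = x*(x + 4)*(x + 3)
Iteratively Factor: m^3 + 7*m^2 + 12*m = (m)*(m^2 + 7*m + 12) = m*(m + 3)*(m + 4)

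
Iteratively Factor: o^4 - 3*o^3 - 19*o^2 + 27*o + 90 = (o + 2)*(o^3 - 5*o^2 - 9*o + 45) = (o - 3)*(o + 2)*(o^2 - 2*o - 15) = (o - 3)*(o + 2)*(o + 3)*(o - 5)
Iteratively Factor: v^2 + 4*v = (v)*(v + 4)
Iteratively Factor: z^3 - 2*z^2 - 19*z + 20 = (z - 1)*(z^2 - z - 20) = (z - 1)*(z + 4)*(z - 5)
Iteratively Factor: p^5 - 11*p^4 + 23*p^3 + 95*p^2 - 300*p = (p - 4)*(p^4 - 7*p^3 - 5*p^2 + 75*p) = (p - 5)*(p - 4)*(p^3 - 2*p^2 - 15*p) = p*(p - 5)*(p - 4)*(p^2 - 2*p - 15) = p*(p - 5)*(p - 4)*(p + 3)*(p - 5)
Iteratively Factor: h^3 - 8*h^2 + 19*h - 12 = (h - 4)*(h^2 - 4*h + 3) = (h - 4)*(h - 1)*(h - 3)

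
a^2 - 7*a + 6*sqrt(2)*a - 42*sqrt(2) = (a - 7)*(a + 6*sqrt(2))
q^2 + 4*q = q*(q + 4)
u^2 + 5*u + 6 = (u + 2)*(u + 3)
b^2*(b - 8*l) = b^3 - 8*b^2*l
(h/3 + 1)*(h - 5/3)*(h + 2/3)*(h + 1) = h^4/3 + h^3 - 19*h^2/27 - 67*h/27 - 10/9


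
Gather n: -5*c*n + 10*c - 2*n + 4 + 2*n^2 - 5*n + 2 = 10*c + 2*n^2 + n*(-5*c - 7) + 6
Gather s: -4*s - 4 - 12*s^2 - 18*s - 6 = -12*s^2 - 22*s - 10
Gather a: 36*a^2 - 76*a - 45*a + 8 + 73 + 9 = 36*a^2 - 121*a + 90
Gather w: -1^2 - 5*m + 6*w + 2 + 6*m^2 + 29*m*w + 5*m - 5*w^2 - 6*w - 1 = 6*m^2 + 29*m*w - 5*w^2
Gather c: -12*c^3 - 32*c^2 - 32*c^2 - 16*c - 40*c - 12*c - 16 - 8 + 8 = -12*c^3 - 64*c^2 - 68*c - 16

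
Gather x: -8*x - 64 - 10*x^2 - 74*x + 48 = -10*x^2 - 82*x - 16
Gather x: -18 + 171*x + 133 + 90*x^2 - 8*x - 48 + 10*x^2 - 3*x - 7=100*x^2 + 160*x + 60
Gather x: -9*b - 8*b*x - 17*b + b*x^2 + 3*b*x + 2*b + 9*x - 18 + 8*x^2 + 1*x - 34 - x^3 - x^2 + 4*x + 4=-24*b - x^3 + x^2*(b + 7) + x*(14 - 5*b) - 48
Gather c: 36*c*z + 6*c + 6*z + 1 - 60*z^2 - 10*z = c*(36*z + 6) - 60*z^2 - 4*z + 1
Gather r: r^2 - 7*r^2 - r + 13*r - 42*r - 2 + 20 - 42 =-6*r^2 - 30*r - 24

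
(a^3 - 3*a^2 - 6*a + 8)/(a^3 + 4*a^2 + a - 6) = (a - 4)/(a + 3)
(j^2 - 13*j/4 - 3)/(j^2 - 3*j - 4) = (j + 3/4)/(j + 1)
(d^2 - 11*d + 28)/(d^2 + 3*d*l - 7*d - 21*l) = (d - 4)/(d + 3*l)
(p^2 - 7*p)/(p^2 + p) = (p - 7)/(p + 1)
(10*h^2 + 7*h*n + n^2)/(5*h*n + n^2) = (2*h + n)/n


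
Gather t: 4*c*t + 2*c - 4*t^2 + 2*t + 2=2*c - 4*t^2 + t*(4*c + 2) + 2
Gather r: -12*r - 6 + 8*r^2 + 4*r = 8*r^2 - 8*r - 6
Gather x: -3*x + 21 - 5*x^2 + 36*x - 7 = -5*x^2 + 33*x + 14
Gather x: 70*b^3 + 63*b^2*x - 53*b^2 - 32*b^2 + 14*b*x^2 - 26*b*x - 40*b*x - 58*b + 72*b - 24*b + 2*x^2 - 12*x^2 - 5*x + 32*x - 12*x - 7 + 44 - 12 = 70*b^3 - 85*b^2 - 10*b + x^2*(14*b - 10) + x*(63*b^2 - 66*b + 15) + 25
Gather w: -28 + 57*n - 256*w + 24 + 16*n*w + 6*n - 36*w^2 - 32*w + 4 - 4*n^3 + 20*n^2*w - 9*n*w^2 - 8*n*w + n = -4*n^3 + 64*n + w^2*(-9*n - 36) + w*(20*n^2 + 8*n - 288)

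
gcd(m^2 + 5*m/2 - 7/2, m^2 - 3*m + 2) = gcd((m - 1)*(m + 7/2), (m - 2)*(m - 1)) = m - 1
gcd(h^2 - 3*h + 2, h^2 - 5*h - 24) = 1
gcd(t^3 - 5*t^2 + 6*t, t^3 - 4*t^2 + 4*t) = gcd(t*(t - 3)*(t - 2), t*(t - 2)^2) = t^2 - 2*t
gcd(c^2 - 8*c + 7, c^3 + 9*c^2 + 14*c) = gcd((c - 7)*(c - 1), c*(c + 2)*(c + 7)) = 1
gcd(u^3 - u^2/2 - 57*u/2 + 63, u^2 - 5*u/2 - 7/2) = u - 7/2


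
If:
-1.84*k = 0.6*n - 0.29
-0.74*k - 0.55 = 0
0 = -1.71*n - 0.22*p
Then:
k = -0.74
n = 2.76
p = -21.47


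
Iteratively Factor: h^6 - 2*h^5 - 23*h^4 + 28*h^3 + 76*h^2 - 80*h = (h + 4)*(h^5 - 6*h^4 + h^3 + 24*h^2 - 20*h) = (h - 1)*(h + 4)*(h^4 - 5*h^3 - 4*h^2 + 20*h) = (h - 5)*(h - 1)*(h + 4)*(h^3 - 4*h) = h*(h - 5)*(h - 1)*(h + 4)*(h^2 - 4) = h*(h - 5)*(h - 2)*(h - 1)*(h + 4)*(h + 2)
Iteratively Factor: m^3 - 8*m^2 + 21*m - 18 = (m - 3)*(m^2 - 5*m + 6) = (m - 3)*(m - 2)*(m - 3)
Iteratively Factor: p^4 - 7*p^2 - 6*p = (p + 1)*(p^3 - p^2 - 6*p) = p*(p + 1)*(p^2 - p - 6) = p*(p + 1)*(p + 2)*(p - 3)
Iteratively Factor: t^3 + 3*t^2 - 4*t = (t)*(t^2 + 3*t - 4) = t*(t + 4)*(t - 1)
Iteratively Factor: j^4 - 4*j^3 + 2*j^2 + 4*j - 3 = (j + 1)*(j^3 - 5*j^2 + 7*j - 3) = (j - 1)*(j + 1)*(j^2 - 4*j + 3) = (j - 3)*(j - 1)*(j + 1)*(j - 1)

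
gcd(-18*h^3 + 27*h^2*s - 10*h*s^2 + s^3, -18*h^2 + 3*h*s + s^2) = -3*h + s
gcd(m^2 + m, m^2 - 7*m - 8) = m + 1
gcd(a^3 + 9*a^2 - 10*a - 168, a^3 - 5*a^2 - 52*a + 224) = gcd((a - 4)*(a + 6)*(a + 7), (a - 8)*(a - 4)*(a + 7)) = a^2 + 3*a - 28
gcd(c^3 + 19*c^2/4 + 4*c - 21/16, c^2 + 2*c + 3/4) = c + 3/2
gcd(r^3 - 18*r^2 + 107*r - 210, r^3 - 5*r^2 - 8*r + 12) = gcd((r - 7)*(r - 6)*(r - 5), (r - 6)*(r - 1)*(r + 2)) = r - 6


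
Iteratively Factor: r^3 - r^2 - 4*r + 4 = (r - 1)*(r^2 - 4) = (r - 2)*(r - 1)*(r + 2)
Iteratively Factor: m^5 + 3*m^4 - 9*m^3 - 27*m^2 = (m)*(m^4 + 3*m^3 - 9*m^2 - 27*m) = m*(m + 3)*(m^3 - 9*m) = m*(m - 3)*(m + 3)*(m^2 + 3*m) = m*(m - 3)*(m + 3)^2*(m)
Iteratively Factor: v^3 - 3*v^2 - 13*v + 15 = (v - 1)*(v^2 - 2*v - 15) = (v - 1)*(v + 3)*(v - 5)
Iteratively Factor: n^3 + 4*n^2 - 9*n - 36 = (n + 4)*(n^2 - 9) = (n + 3)*(n + 4)*(n - 3)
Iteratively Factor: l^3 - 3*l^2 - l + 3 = (l - 3)*(l^2 - 1) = (l - 3)*(l + 1)*(l - 1)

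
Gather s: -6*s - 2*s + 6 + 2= 8 - 8*s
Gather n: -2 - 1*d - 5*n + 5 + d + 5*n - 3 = 0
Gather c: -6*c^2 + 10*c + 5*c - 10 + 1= -6*c^2 + 15*c - 9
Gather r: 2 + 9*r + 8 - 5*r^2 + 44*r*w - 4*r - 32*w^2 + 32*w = -5*r^2 + r*(44*w + 5) - 32*w^2 + 32*w + 10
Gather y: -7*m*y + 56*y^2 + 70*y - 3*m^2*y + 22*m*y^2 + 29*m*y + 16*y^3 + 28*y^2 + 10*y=16*y^3 + y^2*(22*m + 84) + y*(-3*m^2 + 22*m + 80)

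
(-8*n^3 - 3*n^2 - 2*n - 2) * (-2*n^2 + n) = 16*n^5 - 2*n^4 + n^3 + 2*n^2 - 2*n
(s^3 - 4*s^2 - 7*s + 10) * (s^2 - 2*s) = s^5 - 6*s^4 + s^3 + 24*s^2 - 20*s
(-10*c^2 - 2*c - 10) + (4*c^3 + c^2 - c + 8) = 4*c^3 - 9*c^2 - 3*c - 2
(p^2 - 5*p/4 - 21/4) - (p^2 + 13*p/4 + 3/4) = -9*p/2 - 6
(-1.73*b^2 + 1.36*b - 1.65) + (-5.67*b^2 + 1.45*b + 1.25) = -7.4*b^2 + 2.81*b - 0.4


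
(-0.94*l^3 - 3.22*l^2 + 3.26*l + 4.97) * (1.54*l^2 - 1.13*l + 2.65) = -1.4476*l^5 - 3.8966*l^4 + 6.168*l^3 - 4.563*l^2 + 3.0229*l + 13.1705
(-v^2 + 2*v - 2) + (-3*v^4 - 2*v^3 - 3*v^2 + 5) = -3*v^4 - 2*v^3 - 4*v^2 + 2*v + 3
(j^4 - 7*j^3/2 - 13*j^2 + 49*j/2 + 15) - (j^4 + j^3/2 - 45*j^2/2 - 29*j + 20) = -4*j^3 + 19*j^2/2 + 107*j/2 - 5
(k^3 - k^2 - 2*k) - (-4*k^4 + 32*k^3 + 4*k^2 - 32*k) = 4*k^4 - 31*k^3 - 5*k^2 + 30*k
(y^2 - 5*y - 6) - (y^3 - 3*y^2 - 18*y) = -y^3 + 4*y^2 + 13*y - 6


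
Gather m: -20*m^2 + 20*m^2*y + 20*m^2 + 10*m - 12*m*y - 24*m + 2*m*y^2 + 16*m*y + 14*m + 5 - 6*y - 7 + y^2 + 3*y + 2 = 20*m^2*y + m*(2*y^2 + 4*y) + y^2 - 3*y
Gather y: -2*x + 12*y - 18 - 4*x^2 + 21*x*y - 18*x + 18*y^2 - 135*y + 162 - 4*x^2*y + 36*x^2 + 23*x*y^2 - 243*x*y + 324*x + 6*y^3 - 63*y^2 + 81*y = 32*x^2 + 304*x + 6*y^3 + y^2*(23*x - 45) + y*(-4*x^2 - 222*x - 42) + 144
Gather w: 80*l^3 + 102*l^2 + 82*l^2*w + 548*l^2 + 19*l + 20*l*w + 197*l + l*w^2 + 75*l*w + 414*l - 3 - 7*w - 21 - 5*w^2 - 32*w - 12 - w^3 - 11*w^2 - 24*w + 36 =80*l^3 + 650*l^2 + 630*l - w^3 + w^2*(l - 16) + w*(82*l^2 + 95*l - 63)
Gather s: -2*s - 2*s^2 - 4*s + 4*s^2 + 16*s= 2*s^2 + 10*s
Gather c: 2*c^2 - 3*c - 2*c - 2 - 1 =2*c^2 - 5*c - 3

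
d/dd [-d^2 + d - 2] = 1 - 2*d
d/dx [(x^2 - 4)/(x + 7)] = (-x^2 + 2*x*(x + 7) + 4)/(x + 7)^2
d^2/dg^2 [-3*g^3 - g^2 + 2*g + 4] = -18*g - 2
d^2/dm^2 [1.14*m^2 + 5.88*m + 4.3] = 2.28000000000000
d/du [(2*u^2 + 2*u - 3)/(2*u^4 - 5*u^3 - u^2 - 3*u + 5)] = (-8*u^5 - 2*u^4 + 44*u^3 - 49*u^2 + 14*u + 1)/(4*u^8 - 20*u^7 + 21*u^6 - 2*u^5 + 51*u^4 - 44*u^3 - u^2 - 30*u + 25)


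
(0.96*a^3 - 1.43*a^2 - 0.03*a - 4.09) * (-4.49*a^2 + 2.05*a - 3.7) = -4.3104*a^5 + 8.3887*a^4 - 6.3488*a^3 + 23.5936*a^2 - 8.2735*a + 15.133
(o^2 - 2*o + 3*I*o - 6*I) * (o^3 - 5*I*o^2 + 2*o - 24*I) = o^5 - 2*o^4 - 2*I*o^4 + 17*o^3 + 4*I*o^3 - 34*o^2 - 18*I*o^2 + 72*o + 36*I*o - 144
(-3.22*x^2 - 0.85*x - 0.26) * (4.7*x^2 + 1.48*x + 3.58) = -15.134*x^4 - 8.7606*x^3 - 14.0076*x^2 - 3.4278*x - 0.9308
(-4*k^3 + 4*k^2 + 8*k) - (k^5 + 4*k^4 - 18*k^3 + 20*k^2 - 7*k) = -k^5 - 4*k^4 + 14*k^3 - 16*k^2 + 15*k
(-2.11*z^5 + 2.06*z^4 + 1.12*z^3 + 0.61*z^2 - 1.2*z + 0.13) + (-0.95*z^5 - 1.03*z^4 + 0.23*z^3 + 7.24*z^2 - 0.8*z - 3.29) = -3.06*z^5 + 1.03*z^4 + 1.35*z^3 + 7.85*z^2 - 2.0*z - 3.16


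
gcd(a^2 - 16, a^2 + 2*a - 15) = 1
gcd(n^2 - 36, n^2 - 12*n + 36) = n - 6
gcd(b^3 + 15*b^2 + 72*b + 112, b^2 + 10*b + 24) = b + 4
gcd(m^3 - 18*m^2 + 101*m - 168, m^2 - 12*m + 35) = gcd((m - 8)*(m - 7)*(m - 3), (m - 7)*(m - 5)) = m - 7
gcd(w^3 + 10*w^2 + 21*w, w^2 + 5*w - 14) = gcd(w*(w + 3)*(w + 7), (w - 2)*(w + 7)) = w + 7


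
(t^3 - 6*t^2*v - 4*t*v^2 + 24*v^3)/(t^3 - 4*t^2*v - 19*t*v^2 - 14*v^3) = (t^2 - 8*t*v + 12*v^2)/(t^2 - 6*t*v - 7*v^2)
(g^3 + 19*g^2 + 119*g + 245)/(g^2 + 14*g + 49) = g + 5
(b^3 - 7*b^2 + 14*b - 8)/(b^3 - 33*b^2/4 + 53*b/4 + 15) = 4*(b^2 - 3*b + 2)/(4*b^2 - 17*b - 15)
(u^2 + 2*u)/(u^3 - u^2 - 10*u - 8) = u/(u^2 - 3*u - 4)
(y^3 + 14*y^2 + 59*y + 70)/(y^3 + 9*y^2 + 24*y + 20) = (y + 7)/(y + 2)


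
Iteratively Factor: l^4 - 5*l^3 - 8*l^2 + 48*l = (l)*(l^3 - 5*l^2 - 8*l + 48) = l*(l - 4)*(l^2 - l - 12) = l*(l - 4)^2*(l + 3)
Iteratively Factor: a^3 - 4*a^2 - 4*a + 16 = (a + 2)*(a^2 - 6*a + 8) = (a - 2)*(a + 2)*(a - 4)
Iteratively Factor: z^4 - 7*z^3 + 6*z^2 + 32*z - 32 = (z - 4)*(z^3 - 3*z^2 - 6*z + 8) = (z - 4)*(z + 2)*(z^2 - 5*z + 4) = (z - 4)*(z - 1)*(z + 2)*(z - 4)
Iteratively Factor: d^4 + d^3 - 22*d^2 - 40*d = (d - 5)*(d^3 + 6*d^2 + 8*d) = d*(d - 5)*(d^2 + 6*d + 8) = d*(d - 5)*(d + 2)*(d + 4)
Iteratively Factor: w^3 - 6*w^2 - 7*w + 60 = (w + 3)*(w^2 - 9*w + 20) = (w - 4)*(w + 3)*(w - 5)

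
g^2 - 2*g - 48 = (g - 8)*(g + 6)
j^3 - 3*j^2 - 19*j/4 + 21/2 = (j - 7/2)*(j - 3/2)*(j + 2)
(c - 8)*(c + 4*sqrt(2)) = c^2 - 8*c + 4*sqrt(2)*c - 32*sqrt(2)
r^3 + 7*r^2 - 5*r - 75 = (r - 3)*(r + 5)^2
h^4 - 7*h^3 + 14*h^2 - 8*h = h*(h - 4)*(h - 2)*(h - 1)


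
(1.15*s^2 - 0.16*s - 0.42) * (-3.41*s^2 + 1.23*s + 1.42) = -3.9215*s^4 + 1.9601*s^3 + 2.8684*s^2 - 0.7438*s - 0.5964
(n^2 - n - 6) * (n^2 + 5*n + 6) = n^4 + 4*n^3 - 5*n^2 - 36*n - 36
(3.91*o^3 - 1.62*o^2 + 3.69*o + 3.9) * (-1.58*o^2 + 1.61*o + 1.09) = -6.1778*o^5 + 8.8547*o^4 - 4.1765*o^3 - 1.9869*o^2 + 10.3011*o + 4.251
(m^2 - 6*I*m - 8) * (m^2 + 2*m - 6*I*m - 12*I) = m^4 + 2*m^3 - 12*I*m^3 - 44*m^2 - 24*I*m^2 - 88*m + 48*I*m + 96*I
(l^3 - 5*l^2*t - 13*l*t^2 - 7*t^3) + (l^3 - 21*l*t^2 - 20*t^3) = 2*l^3 - 5*l^2*t - 34*l*t^2 - 27*t^3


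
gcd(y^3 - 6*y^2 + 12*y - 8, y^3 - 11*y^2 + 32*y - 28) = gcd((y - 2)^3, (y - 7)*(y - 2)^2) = y^2 - 4*y + 4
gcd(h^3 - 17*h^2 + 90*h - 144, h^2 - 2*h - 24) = h - 6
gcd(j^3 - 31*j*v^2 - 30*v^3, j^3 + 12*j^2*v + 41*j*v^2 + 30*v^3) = j^2 + 6*j*v + 5*v^2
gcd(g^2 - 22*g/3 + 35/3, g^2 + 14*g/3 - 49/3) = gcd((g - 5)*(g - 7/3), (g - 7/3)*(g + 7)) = g - 7/3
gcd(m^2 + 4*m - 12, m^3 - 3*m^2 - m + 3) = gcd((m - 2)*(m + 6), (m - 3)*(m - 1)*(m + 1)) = 1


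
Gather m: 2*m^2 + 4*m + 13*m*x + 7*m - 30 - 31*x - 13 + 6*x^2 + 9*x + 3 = 2*m^2 + m*(13*x + 11) + 6*x^2 - 22*x - 40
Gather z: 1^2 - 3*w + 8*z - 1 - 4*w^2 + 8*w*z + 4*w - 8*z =-4*w^2 + 8*w*z + w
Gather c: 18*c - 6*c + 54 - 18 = 12*c + 36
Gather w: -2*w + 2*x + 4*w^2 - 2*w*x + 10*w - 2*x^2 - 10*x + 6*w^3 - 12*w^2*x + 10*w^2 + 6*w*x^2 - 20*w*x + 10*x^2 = 6*w^3 + w^2*(14 - 12*x) + w*(6*x^2 - 22*x + 8) + 8*x^2 - 8*x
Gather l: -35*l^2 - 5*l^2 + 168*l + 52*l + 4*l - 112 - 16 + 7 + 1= -40*l^2 + 224*l - 120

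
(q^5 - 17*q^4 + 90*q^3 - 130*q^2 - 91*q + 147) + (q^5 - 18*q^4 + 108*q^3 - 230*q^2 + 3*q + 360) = 2*q^5 - 35*q^4 + 198*q^3 - 360*q^2 - 88*q + 507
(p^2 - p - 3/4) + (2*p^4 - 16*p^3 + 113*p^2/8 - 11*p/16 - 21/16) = 2*p^4 - 16*p^3 + 121*p^2/8 - 27*p/16 - 33/16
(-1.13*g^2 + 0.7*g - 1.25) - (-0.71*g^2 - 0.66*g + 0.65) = -0.42*g^2 + 1.36*g - 1.9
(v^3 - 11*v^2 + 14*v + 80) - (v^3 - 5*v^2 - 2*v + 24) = -6*v^2 + 16*v + 56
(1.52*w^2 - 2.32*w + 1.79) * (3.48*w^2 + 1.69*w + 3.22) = 5.2896*w^4 - 5.5048*w^3 + 7.2028*w^2 - 4.4453*w + 5.7638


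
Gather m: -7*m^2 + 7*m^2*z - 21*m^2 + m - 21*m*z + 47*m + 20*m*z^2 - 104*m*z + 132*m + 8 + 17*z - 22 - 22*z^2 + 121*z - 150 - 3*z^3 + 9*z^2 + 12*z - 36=m^2*(7*z - 28) + m*(20*z^2 - 125*z + 180) - 3*z^3 - 13*z^2 + 150*z - 200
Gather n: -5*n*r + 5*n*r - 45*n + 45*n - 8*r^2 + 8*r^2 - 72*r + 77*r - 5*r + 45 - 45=0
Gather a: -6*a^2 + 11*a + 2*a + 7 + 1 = -6*a^2 + 13*a + 8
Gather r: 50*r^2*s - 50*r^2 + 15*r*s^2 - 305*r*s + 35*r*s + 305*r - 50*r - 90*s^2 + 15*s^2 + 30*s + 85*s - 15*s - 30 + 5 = r^2*(50*s - 50) + r*(15*s^2 - 270*s + 255) - 75*s^2 + 100*s - 25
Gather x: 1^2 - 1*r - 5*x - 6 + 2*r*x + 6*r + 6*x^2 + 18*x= 5*r + 6*x^2 + x*(2*r + 13) - 5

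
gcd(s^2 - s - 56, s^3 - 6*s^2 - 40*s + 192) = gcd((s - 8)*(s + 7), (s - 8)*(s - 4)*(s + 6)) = s - 8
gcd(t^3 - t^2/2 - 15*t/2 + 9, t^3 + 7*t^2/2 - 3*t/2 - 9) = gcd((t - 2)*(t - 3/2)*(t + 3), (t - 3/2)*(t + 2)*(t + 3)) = t^2 + 3*t/2 - 9/2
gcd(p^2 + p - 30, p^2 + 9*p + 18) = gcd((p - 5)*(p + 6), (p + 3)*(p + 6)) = p + 6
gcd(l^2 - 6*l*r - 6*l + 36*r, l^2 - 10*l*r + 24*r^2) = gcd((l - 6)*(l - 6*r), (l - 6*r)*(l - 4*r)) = -l + 6*r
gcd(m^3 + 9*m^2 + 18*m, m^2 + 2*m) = m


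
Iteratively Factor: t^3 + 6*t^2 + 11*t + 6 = (t + 1)*(t^2 + 5*t + 6) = (t + 1)*(t + 3)*(t + 2)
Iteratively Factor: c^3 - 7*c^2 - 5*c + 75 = (c - 5)*(c^2 - 2*c - 15) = (c - 5)^2*(c + 3)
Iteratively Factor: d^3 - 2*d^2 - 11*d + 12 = (d - 4)*(d^2 + 2*d - 3) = (d - 4)*(d - 1)*(d + 3)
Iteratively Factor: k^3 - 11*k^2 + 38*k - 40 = (k - 5)*(k^2 - 6*k + 8) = (k - 5)*(k - 2)*(k - 4)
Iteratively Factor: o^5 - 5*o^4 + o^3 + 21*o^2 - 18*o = (o)*(o^4 - 5*o^3 + o^2 + 21*o - 18) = o*(o - 3)*(o^3 - 2*o^2 - 5*o + 6) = o*(o - 3)^2*(o^2 + o - 2) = o*(o - 3)^2*(o - 1)*(o + 2)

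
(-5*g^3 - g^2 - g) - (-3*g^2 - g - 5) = -5*g^3 + 2*g^2 + 5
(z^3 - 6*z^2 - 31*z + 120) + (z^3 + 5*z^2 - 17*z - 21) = 2*z^3 - z^2 - 48*z + 99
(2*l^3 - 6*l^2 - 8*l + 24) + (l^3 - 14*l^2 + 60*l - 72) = 3*l^3 - 20*l^2 + 52*l - 48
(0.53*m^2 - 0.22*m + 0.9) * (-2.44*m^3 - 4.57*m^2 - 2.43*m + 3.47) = -1.2932*m^5 - 1.8853*m^4 - 2.4785*m^3 - 1.7393*m^2 - 2.9504*m + 3.123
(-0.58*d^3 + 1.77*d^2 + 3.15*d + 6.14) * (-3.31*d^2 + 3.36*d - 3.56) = 1.9198*d^5 - 7.8075*d^4 - 2.4145*d^3 - 16.0406*d^2 + 9.4164*d - 21.8584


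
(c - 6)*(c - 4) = c^2 - 10*c + 24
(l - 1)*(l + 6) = l^2 + 5*l - 6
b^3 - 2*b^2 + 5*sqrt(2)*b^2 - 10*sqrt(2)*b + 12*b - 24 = (b - 2)*(b + 2*sqrt(2))*(b + 3*sqrt(2))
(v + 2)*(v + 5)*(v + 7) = v^3 + 14*v^2 + 59*v + 70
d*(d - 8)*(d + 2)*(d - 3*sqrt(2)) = d^4 - 6*d^3 - 3*sqrt(2)*d^3 - 16*d^2 + 18*sqrt(2)*d^2 + 48*sqrt(2)*d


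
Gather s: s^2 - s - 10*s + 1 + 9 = s^2 - 11*s + 10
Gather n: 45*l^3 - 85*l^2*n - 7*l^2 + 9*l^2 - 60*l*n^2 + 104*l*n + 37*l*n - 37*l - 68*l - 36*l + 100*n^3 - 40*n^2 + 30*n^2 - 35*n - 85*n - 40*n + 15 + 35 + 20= 45*l^3 + 2*l^2 - 141*l + 100*n^3 + n^2*(-60*l - 10) + n*(-85*l^2 + 141*l - 160) + 70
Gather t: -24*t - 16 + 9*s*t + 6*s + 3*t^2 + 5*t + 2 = 6*s + 3*t^2 + t*(9*s - 19) - 14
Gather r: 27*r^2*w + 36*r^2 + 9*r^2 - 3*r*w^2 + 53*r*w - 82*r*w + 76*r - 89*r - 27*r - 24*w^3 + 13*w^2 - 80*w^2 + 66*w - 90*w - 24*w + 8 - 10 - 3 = r^2*(27*w + 45) + r*(-3*w^2 - 29*w - 40) - 24*w^3 - 67*w^2 - 48*w - 5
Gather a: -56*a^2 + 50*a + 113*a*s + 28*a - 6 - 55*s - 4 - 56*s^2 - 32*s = -56*a^2 + a*(113*s + 78) - 56*s^2 - 87*s - 10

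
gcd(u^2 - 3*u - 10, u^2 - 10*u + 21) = 1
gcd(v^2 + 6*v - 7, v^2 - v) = v - 1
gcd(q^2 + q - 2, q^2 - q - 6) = q + 2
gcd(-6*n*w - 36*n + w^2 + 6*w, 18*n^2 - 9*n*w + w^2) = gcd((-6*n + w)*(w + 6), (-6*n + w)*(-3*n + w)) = -6*n + w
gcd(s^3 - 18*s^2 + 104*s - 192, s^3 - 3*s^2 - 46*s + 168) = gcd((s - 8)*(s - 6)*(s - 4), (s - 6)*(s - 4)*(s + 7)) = s^2 - 10*s + 24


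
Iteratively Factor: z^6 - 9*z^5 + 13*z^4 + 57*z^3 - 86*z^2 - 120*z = (z - 4)*(z^5 - 5*z^4 - 7*z^3 + 29*z^2 + 30*z) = (z - 5)*(z - 4)*(z^4 - 7*z^2 - 6*z) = (z - 5)*(z - 4)*(z + 1)*(z^3 - z^2 - 6*z) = (z - 5)*(z - 4)*(z + 1)*(z + 2)*(z^2 - 3*z) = (z - 5)*(z - 4)*(z - 3)*(z + 1)*(z + 2)*(z)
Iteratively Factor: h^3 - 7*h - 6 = (h + 1)*(h^2 - h - 6) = (h - 3)*(h + 1)*(h + 2)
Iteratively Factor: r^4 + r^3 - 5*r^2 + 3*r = (r - 1)*(r^3 + 2*r^2 - 3*r) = (r - 1)^2*(r^2 + 3*r) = r*(r - 1)^2*(r + 3)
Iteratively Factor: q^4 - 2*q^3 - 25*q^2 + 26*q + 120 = (q - 3)*(q^3 + q^2 - 22*q - 40) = (q - 5)*(q - 3)*(q^2 + 6*q + 8) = (q - 5)*(q - 3)*(q + 2)*(q + 4)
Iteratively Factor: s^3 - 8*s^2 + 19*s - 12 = (s - 3)*(s^2 - 5*s + 4) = (s - 4)*(s - 3)*(s - 1)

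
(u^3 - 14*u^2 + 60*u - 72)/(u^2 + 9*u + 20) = (u^3 - 14*u^2 + 60*u - 72)/(u^2 + 9*u + 20)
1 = 1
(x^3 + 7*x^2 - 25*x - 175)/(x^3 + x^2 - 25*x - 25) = (x + 7)/(x + 1)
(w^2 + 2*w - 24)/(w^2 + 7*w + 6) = (w - 4)/(w + 1)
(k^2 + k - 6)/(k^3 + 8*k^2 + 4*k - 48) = (k + 3)/(k^2 + 10*k + 24)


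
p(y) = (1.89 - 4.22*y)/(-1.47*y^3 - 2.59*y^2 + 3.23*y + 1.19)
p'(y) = (1.89 - 4.22*y)*(4.41*y^2 + 5.18*y - 3.23)/(-1.47*y^3 - 2.59*y^2 + 3.23*y + 1.19)^2 - 4.22/(-1.47*y^3 - 2.59*y^2 + 3.23*y + 1.19)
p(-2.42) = -12.59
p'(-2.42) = 136.21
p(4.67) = 0.09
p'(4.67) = -0.04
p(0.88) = -1.78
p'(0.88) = -12.35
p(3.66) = 0.14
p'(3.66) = -0.07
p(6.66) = 0.05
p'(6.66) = -0.01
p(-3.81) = 0.55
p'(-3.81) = 0.57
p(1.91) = 0.50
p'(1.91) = -0.58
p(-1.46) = -1.80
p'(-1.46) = 0.38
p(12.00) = 0.02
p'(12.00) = -0.00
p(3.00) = 0.21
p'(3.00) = -0.13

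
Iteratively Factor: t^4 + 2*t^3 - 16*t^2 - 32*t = (t)*(t^3 + 2*t^2 - 16*t - 32) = t*(t + 2)*(t^2 - 16) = t*(t + 2)*(t + 4)*(t - 4)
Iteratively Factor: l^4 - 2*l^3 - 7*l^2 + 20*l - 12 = (l - 1)*(l^3 - l^2 - 8*l + 12) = (l - 2)*(l - 1)*(l^2 + l - 6) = (l - 2)^2*(l - 1)*(l + 3)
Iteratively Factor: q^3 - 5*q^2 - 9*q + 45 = (q - 3)*(q^2 - 2*q - 15) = (q - 5)*(q - 3)*(q + 3)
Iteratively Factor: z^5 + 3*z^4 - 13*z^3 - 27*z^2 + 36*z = (z - 3)*(z^4 + 6*z^3 + 5*z^2 - 12*z) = (z - 3)*(z - 1)*(z^3 + 7*z^2 + 12*z) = z*(z - 3)*(z - 1)*(z^2 + 7*z + 12) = z*(z - 3)*(z - 1)*(z + 4)*(z + 3)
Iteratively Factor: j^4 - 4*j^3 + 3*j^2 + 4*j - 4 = (j - 1)*(j^3 - 3*j^2 + 4) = (j - 2)*(j - 1)*(j^2 - j - 2) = (j - 2)^2*(j - 1)*(j + 1)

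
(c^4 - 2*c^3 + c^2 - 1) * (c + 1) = c^5 - c^4 - c^3 + c^2 - c - 1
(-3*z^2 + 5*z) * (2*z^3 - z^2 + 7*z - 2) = -6*z^5 + 13*z^4 - 26*z^3 + 41*z^2 - 10*z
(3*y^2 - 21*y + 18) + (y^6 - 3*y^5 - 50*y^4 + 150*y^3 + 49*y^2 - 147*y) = y^6 - 3*y^5 - 50*y^4 + 150*y^3 + 52*y^2 - 168*y + 18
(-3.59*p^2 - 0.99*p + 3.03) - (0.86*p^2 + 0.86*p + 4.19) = -4.45*p^2 - 1.85*p - 1.16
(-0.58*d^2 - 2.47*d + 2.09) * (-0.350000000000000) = 0.203*d^2 + 0.8645*d - 0.7315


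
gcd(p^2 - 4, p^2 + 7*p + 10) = p + 2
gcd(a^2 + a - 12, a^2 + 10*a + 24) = a + 4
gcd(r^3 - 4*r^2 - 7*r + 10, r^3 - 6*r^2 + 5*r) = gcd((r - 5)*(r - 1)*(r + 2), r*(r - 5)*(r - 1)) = r^2 - 6*r + 5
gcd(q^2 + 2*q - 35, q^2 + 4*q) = 1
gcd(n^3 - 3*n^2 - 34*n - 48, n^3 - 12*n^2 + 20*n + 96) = n^2 - 6*n - 16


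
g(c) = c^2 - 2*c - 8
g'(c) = 2*c - 2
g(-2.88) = 6.05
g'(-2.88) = -7.76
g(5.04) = 7.32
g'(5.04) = 8.08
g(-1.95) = -0.30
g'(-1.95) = -5.90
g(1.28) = -8.92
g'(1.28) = 0.56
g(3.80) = -1.16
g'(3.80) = 5.60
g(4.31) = 1.96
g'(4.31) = 6.62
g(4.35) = 2.22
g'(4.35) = 6.70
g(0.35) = -8.58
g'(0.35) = -1.30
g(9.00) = 55.00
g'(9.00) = 16.00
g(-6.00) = 40.00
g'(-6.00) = -14.00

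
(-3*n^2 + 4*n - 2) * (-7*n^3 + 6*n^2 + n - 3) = 21*n^5 - 46*n^4 + 35*n^3 + n^2 - 14*n + 6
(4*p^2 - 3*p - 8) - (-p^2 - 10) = 5*p^2 - 3*p + 2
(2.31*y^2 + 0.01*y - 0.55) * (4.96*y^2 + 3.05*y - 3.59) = 11.4576*y^4 + 7.0951*y^3 - 10.9904*y^2 - 1.7134*y + 1.9745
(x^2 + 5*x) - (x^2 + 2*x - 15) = 3*x + 15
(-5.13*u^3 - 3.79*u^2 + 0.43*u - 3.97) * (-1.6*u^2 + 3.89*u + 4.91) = 8.208*u^5 - 13.8917*u^4 - 40.6194*u^3 - 10.5842*u^2 - 13.332*u - 19.4927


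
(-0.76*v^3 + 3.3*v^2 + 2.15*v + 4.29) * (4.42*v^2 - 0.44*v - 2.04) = -3.3592*v^5 + 14.9204*v^4 + 9.6014*v^3 + 11.2838*v^2 - 6.2736*v - 8.7516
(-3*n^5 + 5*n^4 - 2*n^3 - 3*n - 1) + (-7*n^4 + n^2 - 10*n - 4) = -3*n^5 - 2*n^4 - 2*n^3 + n^2 - 13*n - 5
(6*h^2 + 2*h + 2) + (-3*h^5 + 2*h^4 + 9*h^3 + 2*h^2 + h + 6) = -3*h^5 + 2*h^4 + 9*h^3 + 8*h^2 + 3*h + 8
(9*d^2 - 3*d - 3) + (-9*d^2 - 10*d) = -13*d - 3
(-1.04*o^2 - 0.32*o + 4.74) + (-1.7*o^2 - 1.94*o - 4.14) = -2.74*o^2 - 2.26*o + 0.600000000000001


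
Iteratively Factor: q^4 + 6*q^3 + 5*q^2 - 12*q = (q - 1)*(q^3 + 7*q^2 + 12*q) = (q - 1)*(q + 3)*(q^2 + 4*q) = q*(q - 1)*(q + 3)*(q + 4)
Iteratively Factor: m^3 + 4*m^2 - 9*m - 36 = (m - 3)*(m^2 + 7*m + 12) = (m - 3)*(m + 4)*(m + 3)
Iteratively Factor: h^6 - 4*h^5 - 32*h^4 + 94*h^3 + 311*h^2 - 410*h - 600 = (h - 2)*(h^5 - 2*h^4 - 36*h^3 + 22*h^2 + 355*h + 300) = (h - 5)*(h - 2)*(h^4 + 3*h^3 - 21*h^2 - 83*h - 60) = (h - 5)^2*(h - 2)*(h^3 + 8*h^2 + 19*h + 12) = (h - 5)^2*(h - 2)*(h + 4)*(h^2 + 4*h + 3) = (h - 5)^2*(h - 2)*(h + 1)*(h + 4)*(h + 3)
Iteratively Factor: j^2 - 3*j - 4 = (j + 1)*(j - 4)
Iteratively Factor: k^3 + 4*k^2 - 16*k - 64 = (k + 4)*(k^2 - 16) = (k - 4)*(k + 4)*(k + 4)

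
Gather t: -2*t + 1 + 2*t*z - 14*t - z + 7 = t*(2*z - 16) - z + 8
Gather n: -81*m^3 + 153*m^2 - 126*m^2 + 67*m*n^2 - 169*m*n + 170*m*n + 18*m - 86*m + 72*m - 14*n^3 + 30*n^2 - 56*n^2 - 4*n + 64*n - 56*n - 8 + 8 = -81*m^3 + 27*m^2 + 4*m - 14*n^3 + n^2*(67*m - 26) + n*(m + 4)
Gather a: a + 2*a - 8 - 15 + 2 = 3*a - 21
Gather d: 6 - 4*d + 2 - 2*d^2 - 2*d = -2*d^2 - 6*d + 8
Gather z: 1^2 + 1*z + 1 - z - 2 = 0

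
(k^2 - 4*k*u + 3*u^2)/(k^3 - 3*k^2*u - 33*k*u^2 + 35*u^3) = (-k + 3*u)/(-k^2 + 2*k*u + 35*u^2)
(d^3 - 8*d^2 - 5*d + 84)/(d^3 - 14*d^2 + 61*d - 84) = (d + 3)/(d - 3)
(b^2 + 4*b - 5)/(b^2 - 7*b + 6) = (b + 5)/(b - 6)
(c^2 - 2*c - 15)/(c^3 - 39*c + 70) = (c + 3)/(c^2 + 5*c - 14)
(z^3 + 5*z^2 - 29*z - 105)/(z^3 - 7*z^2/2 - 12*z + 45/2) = 2*(z + 7)/(2*z - 3)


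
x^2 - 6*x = x*(x - 6)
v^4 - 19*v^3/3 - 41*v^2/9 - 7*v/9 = v*(v - 7)*(v + 1/3)^2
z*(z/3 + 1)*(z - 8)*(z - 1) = z^4/3 - 2*z^3 - 19*z^2/3 + 8*z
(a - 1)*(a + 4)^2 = a^3 + 7*a^2 + 8*a - 16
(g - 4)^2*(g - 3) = g^3 - 11*g^2 + 40*g - 48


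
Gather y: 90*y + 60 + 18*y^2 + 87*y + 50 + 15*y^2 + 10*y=33*y^2 + 187*y + 110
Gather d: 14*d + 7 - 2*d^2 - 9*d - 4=-2*d^2 + 5*d + 3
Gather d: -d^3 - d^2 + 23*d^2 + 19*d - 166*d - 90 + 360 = -d^3 + 22*d^2 - 147*d + 270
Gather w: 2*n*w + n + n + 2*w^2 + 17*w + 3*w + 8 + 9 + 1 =2*n + 2*w^2 + w*(2*n + 20) + 18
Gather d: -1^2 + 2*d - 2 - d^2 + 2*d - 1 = -d^2 + 4*d - 4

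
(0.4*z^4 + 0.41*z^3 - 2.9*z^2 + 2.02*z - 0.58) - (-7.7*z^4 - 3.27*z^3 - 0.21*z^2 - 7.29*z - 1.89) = 8.1*z^4 + 3.68*z^3 - 2.69*z^2 + 9.31*z + 1.31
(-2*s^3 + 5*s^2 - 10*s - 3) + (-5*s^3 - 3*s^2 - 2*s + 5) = -7*s^3 + 2*s^2 - 12*s + 2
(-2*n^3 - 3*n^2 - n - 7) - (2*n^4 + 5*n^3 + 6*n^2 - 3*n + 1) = -2*n^4 - 7*n^3 - 9*n^2 + 2*n - 8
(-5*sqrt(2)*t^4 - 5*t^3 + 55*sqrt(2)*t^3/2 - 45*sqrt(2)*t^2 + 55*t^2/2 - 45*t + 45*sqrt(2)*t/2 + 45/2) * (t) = -5*sqrt(2)*t^5 - 5*t^4 + 55*sqrt(2)*t^4/2 - 45*sqrt(2)*t^3 + 55*t^3/2 - 45*t^2 + 45*sqrt(2)*t^2/2 + 45*t/2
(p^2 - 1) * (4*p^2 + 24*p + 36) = 4*p^4 + 24*p^3 + 32*p^2 - 24*p - 36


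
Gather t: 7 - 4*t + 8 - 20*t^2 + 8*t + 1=-20*t^2 + 4*t + 16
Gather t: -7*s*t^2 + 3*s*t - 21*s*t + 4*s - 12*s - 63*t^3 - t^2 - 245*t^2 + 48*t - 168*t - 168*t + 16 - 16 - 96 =-8*s - 63*t^3 + t^2*(-7*s - 246) + t*(-18*s - 288) - 96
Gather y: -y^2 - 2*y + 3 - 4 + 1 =-y^2 - 2*y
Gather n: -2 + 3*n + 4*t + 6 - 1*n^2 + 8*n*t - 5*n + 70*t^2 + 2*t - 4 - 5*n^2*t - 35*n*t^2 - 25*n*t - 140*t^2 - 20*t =n^2*(-5*t - 1) + n*(-35*t^2 - 17*t - 2) - 70*t^2 - 14*t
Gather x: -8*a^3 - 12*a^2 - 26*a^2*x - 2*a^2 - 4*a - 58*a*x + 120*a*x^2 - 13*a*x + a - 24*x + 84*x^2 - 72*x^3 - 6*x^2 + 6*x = -8*a^3 - 14*a^2 - 3*a - 72*x^3 + x^2*(120*a + 78) + x*(-26*a^2 - 71*a - 18)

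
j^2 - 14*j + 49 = (j - 7)^2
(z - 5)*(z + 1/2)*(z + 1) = z^3 - 7*z^2/2 - 7*z - 5/2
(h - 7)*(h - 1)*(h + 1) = h^3 - 7*h^2 - h + 7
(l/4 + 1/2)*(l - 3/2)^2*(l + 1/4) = l^4/4 - 3*l^3/16 - l^2 + 57*l/64 + 9/32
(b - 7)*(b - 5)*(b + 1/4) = b^3 - 47*b^2/4 + 32*b + 35/4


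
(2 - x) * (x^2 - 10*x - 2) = -x^3 + 12*x^2 - 18*x - 4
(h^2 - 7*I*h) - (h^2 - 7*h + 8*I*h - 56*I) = 7*h - 15*I*h + 56*I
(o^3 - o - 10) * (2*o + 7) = 2*o^4 + 7*o^3 - 2*o^2 - 27*o - 70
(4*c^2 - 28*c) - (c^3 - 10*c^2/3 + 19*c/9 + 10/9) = -c^3 + 22*c^2/3 - 271*c/9 - 10/9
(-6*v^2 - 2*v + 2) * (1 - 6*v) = 36*v^3 + 6*v^2 - 14*v + 2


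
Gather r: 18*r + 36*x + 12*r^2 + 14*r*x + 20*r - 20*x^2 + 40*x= 12*r^2 + r*(14*x + 38) - 20*x^2 + 76*x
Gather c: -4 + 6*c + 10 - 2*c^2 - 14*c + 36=-2*c^2 - 8*c + 42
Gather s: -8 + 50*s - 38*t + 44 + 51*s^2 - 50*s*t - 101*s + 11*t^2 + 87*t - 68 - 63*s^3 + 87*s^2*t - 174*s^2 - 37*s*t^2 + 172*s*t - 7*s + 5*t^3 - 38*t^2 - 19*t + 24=-63*s^3 + s^2*(87*t - 123) + s*(-37*t^2 + 122*t - 58) + 5*t^3 - 27*t^2 + 30*t - 8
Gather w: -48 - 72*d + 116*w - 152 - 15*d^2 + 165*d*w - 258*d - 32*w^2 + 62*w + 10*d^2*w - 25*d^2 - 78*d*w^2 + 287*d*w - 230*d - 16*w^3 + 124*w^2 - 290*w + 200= -40*d^2 - 560*d - 16*w^3 + w^2*(92 - 78*d) + w*(10*d^2 + 452*d - 112)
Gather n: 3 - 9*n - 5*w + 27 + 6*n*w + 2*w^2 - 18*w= n*(6*w - 9) + 2*w^2 - 23*w + 30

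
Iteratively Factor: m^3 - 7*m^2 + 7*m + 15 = (m + 1)*(m^2 - 8*m + 15) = (m - 3)*(m + 1)*(m - 5)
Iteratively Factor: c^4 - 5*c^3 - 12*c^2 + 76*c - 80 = (c - 2)*(c^3 - 3*c^2 - 18*c + 40) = (c - 2)*(c + 4)*(c^2 - 7*c + 10) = (c - 5)*(c - 2)*(c + 4)*(c - 2)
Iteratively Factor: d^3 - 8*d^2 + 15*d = (d - 5)*(d^2 - 3*d) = (d - 5)*(d - 3)*(d)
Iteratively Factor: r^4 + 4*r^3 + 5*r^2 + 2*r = (r + 2)*(r^3 + 2*r^2 + r) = (r + 1)*(r + 2)*(r^2 + r) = r*(r + 1)*(r + 2)*(r + 1)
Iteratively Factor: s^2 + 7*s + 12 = (s + 3)*(s + 4)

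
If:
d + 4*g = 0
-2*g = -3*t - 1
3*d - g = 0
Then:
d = 0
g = 0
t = -1/3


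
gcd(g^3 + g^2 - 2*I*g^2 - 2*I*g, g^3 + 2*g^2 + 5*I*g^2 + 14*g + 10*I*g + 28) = g - 2*I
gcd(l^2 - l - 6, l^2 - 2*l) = 1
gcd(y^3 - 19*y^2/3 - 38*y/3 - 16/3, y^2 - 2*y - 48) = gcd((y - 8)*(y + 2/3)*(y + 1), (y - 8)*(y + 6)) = y - 8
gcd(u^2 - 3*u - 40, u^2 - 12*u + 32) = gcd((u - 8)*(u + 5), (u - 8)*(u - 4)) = u - 8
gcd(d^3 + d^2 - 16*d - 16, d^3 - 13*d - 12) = d^2 - 3*d - 4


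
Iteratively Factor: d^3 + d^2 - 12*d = (d + 4)*(d^2 - 3*d) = d*(d + 4)*(d - 3)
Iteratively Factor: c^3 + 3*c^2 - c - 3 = (c + 1)*(c^2 + 2*c - 3) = (c + 1)*(c + 3)*(c - 1)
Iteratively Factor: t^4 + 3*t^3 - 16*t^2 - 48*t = (t + 3)*(t^3 - 16*t) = (t + 3)*(t + 4)*(t^2 - 4*t) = t*(t + 3)*(t + 4)*(t - 4)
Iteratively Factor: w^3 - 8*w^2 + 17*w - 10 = (w - 1)*(w^2 - 7*w + 10) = (w - 2)*(w - 1)*(w - 5)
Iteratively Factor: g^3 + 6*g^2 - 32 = (g + 4)*(g^2 + 2*g - 8) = (g - 2)*(g + 4)*(g + 4)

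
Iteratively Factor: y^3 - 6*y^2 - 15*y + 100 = (y + 4)*(y^2 - 10*y + 25) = (y - 5)*(y + 4)*(y - 5)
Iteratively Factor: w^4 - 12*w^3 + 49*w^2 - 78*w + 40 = (w - 4)*(w^3 - 8*w^2 + 17*w - 10) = (w - 5)*(w - 4)*(w^2 - 3*w + 2) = (w - 5)*(w - 4)*(w - 1)*(w - 2)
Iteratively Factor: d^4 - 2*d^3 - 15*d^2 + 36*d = (d)*(d^3 - 2*d^2 - 15*d + 36) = d*(d - 3)*(d^2 + d - 12) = d*(d - 3)*(d + 4)*(d - 3)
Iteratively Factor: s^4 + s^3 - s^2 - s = (s + 1)*(s^3 - s) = s*(s + 1)*(s^2 - 1) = s*(s + 1)^2*(s - 1)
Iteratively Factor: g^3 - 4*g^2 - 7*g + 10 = (g + 2)*(g^2 - 6*g + 5) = (g - 1)*(g + 2)*(g - 5)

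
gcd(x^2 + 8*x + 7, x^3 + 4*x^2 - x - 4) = x + 1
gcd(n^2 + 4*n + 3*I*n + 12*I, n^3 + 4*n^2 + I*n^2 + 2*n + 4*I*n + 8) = n + 4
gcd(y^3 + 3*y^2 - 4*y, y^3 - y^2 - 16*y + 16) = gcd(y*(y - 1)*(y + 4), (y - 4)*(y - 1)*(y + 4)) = y^2 + 3*y - 4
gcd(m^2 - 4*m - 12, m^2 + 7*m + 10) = m + 2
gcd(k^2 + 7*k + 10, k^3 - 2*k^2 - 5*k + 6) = k + 2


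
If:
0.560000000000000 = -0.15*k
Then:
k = -3.73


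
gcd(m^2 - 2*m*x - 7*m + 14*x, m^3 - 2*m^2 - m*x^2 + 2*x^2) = 1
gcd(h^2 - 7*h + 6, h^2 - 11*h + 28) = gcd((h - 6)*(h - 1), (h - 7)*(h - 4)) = 1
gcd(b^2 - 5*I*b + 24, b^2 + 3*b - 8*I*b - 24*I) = b - 8*I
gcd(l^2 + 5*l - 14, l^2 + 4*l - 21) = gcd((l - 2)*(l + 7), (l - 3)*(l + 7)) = l + 7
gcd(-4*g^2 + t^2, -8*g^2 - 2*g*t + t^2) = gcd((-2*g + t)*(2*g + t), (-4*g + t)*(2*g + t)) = 2*g + t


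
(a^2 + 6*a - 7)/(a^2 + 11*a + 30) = (a^2 + 6*a - 7)/(a^2 + 11*a + 30)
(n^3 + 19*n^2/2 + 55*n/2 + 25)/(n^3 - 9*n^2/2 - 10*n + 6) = (2*n^2 + 15*n + 25)/(2*n^2 - 13*n + 6)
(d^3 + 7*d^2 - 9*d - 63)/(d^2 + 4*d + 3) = (d^2 + 4*d - 21)/(d + 1)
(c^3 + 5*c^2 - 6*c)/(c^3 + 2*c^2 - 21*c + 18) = c/(c - 3)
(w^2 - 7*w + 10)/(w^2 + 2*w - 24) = (w^2 - 7*w + 10)/(w^2 + 2*w - 24)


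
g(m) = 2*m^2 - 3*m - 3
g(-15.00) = 492.00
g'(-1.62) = -9.48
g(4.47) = 23.55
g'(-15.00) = -63.00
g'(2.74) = 7.96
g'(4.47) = 14.88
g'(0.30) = -1.80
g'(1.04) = 1.16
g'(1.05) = 1.20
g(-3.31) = 28.84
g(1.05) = -3.94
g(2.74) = 3.80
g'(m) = 4*m - 3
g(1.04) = -3.96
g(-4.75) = 56.38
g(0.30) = -3.72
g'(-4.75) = -22.00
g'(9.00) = 33.00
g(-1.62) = 7.11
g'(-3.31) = -16.24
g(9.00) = 132.00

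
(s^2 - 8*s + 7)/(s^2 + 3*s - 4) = (s - 7)/(s + 4)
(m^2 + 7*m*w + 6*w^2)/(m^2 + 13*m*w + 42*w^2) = (m + w)/(m + 7*w)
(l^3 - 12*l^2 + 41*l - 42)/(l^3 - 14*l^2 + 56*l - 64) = (l^2 - 10*l + 21)/(l^2 - 12*l + 32)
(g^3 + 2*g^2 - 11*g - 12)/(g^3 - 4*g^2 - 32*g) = (g^2 - 2*g - 3)/(g*(g - 8))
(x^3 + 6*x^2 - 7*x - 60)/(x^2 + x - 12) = x + 5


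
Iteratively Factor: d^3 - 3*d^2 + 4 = (d + 1)*(d^2 - 4*d + 4) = (d - 2)*(d + 1)*(d - 2)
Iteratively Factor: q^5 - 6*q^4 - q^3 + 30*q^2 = (q - 5)*(q^4 - q^3 - 6*q^2) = q*(q - 5)*(q^3 - q^2 - 6*q) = q*(q - 5)*(q - 3)*(q^2 + 2*q) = q^2*(q - 5)*(q - 3)*(q + 2)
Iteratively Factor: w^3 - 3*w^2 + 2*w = (w)*(w^2 - 3*w + 2) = w*(w - 1)*(w - 2)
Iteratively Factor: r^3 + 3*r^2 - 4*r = (r)*(r^2 + 3*r - 4) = r*(r - 1)*(r + 4)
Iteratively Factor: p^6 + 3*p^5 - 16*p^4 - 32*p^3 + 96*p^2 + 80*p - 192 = (p + 2)*(p^5 + p^4 - 18*p^3 + 4*p^2 + 88*p - 96) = (p + 2)*(p + 3)*(p^4 - 2*p^3 - 12*p^2 + 40*p - 32) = (p - 2)*(p + 2)*(p + 3)*(p^3 - 12*p + 16) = (p - 2)^2*(p + 2)*(p + 3)*(p^2 + 2*p - 8) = (p - 2)^2*(p + 2)*(p + 3)*(p + 4)*(p - 2)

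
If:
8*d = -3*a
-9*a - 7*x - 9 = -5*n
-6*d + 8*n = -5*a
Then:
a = -224*x/433 - 288/433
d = 84*x/433 + 108/433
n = 203*x/433 + 261/433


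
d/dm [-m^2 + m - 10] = 1 - 2*m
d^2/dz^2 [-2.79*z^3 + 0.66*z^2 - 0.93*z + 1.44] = 1.32 - 16.74*z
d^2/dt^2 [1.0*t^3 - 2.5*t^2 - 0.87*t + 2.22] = 6.0*t - 5.0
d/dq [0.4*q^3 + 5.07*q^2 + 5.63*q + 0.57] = 1.2*q^2 + 10.14*q + 5.63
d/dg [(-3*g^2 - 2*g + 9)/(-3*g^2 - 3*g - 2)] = (3*g^2 + 66*g + 31)/(9*g^4 + 18*g^3 + 21*g^2 + 12*g + 4)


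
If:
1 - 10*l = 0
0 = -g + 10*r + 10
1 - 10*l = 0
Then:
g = 10*r + 10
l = 1/10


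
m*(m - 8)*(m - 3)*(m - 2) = m^4 - 13*m^3 + 46*m^2 - 48*m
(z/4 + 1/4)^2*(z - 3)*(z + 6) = z^4/16 + 5*z^3/16 - 11*z^2/16 - 33*z/16 - 9/8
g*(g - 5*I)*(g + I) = g^3 - 4*I*g^2 + 5*g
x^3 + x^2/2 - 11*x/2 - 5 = (x - 5/2)*(x + 1)*(x + 2)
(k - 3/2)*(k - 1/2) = k^2 - 2*k + 3/4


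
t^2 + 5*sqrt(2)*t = t*(t + 5*sqrt(2))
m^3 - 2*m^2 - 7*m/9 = m*(m - 7/3)*(m + 1/3)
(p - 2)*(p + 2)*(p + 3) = p^3 + 3*p^2 - 4*p - 12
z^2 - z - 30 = (z - 6)*(z + 5)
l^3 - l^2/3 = l^2*(l - 1/3)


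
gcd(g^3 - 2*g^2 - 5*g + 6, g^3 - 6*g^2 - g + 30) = g^2 - g - 6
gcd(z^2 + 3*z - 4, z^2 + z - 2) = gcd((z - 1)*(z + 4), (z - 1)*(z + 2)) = z - 1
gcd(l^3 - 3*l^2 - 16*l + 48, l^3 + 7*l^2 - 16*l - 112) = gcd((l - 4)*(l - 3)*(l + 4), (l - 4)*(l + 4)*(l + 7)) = l^2 - 16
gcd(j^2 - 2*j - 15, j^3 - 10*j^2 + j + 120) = j^2 - 2*j - 15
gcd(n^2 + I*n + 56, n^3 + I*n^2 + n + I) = 1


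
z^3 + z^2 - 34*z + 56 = (z - 4)*(z - 2)*(z + 7)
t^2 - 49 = (t - 7)*(t + 7)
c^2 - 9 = (c - 3)*(c + 3)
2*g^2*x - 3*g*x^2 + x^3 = x*(-2*g + x)*(-g + x)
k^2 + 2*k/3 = k*(k + 2/3)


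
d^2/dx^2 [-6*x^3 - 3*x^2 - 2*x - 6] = -36*x - 6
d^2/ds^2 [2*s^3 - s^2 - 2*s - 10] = 12*s - 2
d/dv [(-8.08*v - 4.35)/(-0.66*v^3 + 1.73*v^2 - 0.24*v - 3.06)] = (-10.6656*v^3 + 5.3654*v^2 + 15.051*v + 23.6808)/(0.4356*v^6 - 2.2836*v^5 + 3.3097*v^4 + 3.2088*v^3 - 10.53*v^2 + 1.4688*v + 9.3636)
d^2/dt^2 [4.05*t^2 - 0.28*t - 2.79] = 8.10000000000000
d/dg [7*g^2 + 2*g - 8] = 14*g + 2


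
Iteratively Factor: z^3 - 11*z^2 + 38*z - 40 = (z - 4)*(z^2 - 7*z + 10) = (z - 4)*(z - 2)*(z - 5)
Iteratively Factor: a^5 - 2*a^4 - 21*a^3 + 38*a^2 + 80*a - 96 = (a - 1)*(a^4 - a^3 - 22*a^2 + 16*a + 96) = (a - 1)*(a + 2)*(a^3 - 3*a^2 - 16*a + 48) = (a - 3)*(a - 1)*(a + 2)*(a^2 - 16) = (a - 3)*(a - 1)*(a + 2)*(a + 4)*(a - 4)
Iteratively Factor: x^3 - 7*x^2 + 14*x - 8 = (x - 2)*(x^2 - 5*x + 4) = (x - 4)*(x - 2)*(x - 1)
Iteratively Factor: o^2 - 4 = (o - 2)*(o + 2)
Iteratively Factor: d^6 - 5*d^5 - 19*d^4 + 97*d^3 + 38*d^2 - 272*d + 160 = (d + 2)*(d^5 - 7*d^4 - 5*d^3 + 107*d^2 - 176*d + 80) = (d - 1)*(d + 2)*(d^4 - 6*d^3 - 11*d^2 + 96*d - 80) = (d - 1)^2*(d + 2)*(d^3 - 5*d^2 - 16*d + 80) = (d - 5)*(d - 1)^2*(d + 2)*(d^2 - 16) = (d - 5)*(d - 1)^2*(d + 2)*(d + 4)*(d - 4)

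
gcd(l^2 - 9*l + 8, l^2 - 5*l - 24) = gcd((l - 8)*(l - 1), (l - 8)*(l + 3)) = l - 8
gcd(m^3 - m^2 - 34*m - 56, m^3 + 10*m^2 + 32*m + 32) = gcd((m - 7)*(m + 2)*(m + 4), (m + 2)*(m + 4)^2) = m^2 + 6*m + 8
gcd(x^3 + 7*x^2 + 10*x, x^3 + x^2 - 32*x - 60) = x^2 + 7*x + 10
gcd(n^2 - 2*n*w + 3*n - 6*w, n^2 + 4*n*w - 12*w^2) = -n + 2*w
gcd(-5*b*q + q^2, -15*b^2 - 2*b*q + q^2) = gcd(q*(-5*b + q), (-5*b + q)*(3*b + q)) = -5*b + q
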